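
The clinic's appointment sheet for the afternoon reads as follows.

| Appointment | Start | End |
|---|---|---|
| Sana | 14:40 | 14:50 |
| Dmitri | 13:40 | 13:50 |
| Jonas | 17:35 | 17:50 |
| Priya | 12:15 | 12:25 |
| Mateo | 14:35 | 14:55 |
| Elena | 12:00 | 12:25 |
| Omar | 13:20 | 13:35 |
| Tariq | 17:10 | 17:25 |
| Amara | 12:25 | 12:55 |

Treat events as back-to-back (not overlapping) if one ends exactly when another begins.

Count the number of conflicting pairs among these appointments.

2

Check each pair: they overlap iff neither finishes before the other starts.
Sorted by start: Elena, Priya, Amara, Omar, Dmitri, Mateo, Sana, Tariq, Jonas.
Priya starts before Elena ends → Elena and Priya overlap.
Amara starts exactly when Elena ends (back-to-back, no overlap), so nothing later overlaps Elena either.
Amara starts exactly when Priya ends (back-to-back, no overlap), so nothing later overlaps Priya either.
Omar starts after Amara ends, so nothing later overlaps Amara either.
Dmitri starts after Omar ends, so nothing later overlaps Omar either.
Mateo starts after Dmitri ends, so nothing later overlaps Dmitri either.
Sana starts before Mateo ends → Mateo and Sana overlap.
Tariq starts after Mateo ends, so nothing later overlaps Mateo either.
Tariq starts after Sana ends, so nothing later overlaps Sana either.
Jonas starts after Tariq ends.
Overlapping pairs: Elena & Priya, Mateo & Sana — 2 in total.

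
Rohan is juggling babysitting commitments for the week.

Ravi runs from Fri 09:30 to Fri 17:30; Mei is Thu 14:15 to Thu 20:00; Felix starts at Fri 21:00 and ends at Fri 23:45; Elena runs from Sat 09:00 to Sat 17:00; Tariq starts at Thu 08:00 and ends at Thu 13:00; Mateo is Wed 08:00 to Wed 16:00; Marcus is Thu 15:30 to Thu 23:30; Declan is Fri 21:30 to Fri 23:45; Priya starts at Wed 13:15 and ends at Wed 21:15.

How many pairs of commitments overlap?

Two intervals overlap when each starts before the other ends.
Sorted by start: Mateo, Priya, Tariq, Mei, Marcus, Ravi, Felix, Declan, Elena.
Priya starts before Mateo ends → Mateo and Priya overlap.
Tariq starts after Mateo ends — done with Mateo.
Tariq starts after Priya ends — done with Priya.
Mei starts after Tariq ends — done with Tariq.
Marcus starts before Mei ends → Mei and Marcus overlap.
Ravi starts after Mei ends — done with Mei.
Ravi starts after Marcus ends — done with Marcus.
Felix starts after Ravi ends — done with Ravi.
Declan starts before Felix ends → Felix and Declan overlap.
Elena starts after Felix ends.
Elena starts after Declan ends.
Overlapping pairs: Declan & Felix, Marcus & Mei, Mateo & Priya — 3 in total.

3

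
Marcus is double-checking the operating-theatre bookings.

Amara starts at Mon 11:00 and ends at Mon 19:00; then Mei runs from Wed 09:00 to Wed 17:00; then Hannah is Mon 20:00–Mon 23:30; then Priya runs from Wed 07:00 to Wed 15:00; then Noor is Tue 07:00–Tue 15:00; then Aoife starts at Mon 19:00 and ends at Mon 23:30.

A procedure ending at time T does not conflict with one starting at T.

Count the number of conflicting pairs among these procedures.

2

Sorted by start: Amara, Aoife, Hannah, Noor, Priya, Mei.
Aoife starts exactly when Amara ends (back-to-back, no overlap), so nothing later overlaps Amara either.
Hannah starts before Aoife ends → Aoife and Hannah overlap.
Noor starts after Aoife ends, so nothing later overlaps Aoife either.
Noor starts after Hannah ends, so nothing later overlaps Hannah either.
Priya starts after Noor ends, so nothing later overlaps Noor either.
Mei starts before Priya ends → Priya and Mei overlap.
Overlapping pairs: Aoife & Hannah, Mei & Priya — 2 in total.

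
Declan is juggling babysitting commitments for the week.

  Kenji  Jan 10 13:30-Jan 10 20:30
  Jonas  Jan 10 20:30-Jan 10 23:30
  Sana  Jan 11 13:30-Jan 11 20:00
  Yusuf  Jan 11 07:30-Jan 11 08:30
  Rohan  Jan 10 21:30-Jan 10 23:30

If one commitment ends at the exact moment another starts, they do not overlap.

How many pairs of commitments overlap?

Sorted by start: Kenji, Jonas, Rohan, Yusuf, Sana.
Jonas starts exactly when Kenji ends (back-to-back, no overlap), so Kenji has no further overlaps.
Rohan starts before Jonas ends → Jonas and Rohan overlap.
Yusuf starts after Jonas ends, so Jonas has no further overlaps.
Yusuf starts after Rohan ends, so Rohan has no further overlaps.
Sana starts after Yusuf ends.
Overlapping pairs: Jonas & Rohan — 1 in total.

1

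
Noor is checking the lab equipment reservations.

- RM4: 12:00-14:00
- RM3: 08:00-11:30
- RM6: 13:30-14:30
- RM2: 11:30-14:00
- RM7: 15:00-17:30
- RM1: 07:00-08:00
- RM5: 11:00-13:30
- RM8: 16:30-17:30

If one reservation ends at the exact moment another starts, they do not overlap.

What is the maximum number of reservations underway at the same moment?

3

Sweep the timeline, counting +1 at each start and −1 at each end (ends before starts at a tie):
07:00 start RM1 → 1
08:00 end RM1 → 0
08:00 start RM3 → 1
11:00 start RM5 → 2
11:30 end RM3 → 1
11:30 start RM2 → 2
12:00 start RM4 → 3
13:30 end RM5 → 2
13:30 start RM6 → 3
14:00 end RM2 → 2
14:00 end RM4 → 1
14:30 end RM6 → 0
15:00 start RM7 → 1
16:30 start RM8 → 2
17:30 end RM7 → 1
17:30 end RM8 → 0
Peak is 3, at 12:00 (RM2, RM4, RM5).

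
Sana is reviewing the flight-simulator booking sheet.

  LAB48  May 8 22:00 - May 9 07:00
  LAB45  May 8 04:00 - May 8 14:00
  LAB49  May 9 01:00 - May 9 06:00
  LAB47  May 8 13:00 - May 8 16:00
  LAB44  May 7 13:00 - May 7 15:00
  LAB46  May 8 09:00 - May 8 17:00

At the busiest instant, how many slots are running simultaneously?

3

Walk through starts and ends in time order (an end at T is processed before a start at T):
May 7 13:00 start LAB44 → 1
May 7 15:00 end LAB44 → 0
May 8 04:00 start LAB45 → 1
May 8 09:00 start LAB46 → 2
May 8 13:00 start LAB47 → 3
May 8 14:00 end LAB45 → 2
May 8 16:00 end LAB47 → 1
May 8 17:00 end LAB46 → 0
May 8 22:00 start LAB48 → 1
May 9 01:00 start LAB49 → 2
May 9 06:00 end LAB49 → 1
May 9 07:00 end LAB48 → 0
Peak is 3, at May 8 13:00 (LAB45, LAB46, LAB47).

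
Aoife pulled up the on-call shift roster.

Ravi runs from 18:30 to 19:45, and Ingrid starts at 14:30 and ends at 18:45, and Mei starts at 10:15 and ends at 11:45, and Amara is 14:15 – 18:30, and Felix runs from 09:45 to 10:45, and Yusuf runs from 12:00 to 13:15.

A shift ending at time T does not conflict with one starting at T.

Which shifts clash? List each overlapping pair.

Two intervals overlap when each starts before the other ends.
Sorted by start: Felix, Mei, Yusuf, Amara, Ingrid, Ravi.
Mei starts before Felix ends → Felix and Mei overlap.
Yusuf starts after Felix ends — done with Felix.
Yusuf starts after Mei ends — done with Mei.
Amara starts after Yusuf ends — done with Yusuf.
Ingrid starts before Amara ends → Amara and Ingrid overlap.
Ravi starts exactly when Amara ends (back-to-back, no overlap).
Ravi starts before Ingrid ends → Ingrid and Ravi overlap.

Amara & Ingrid, Felix & Mei, Ingrid & Ravi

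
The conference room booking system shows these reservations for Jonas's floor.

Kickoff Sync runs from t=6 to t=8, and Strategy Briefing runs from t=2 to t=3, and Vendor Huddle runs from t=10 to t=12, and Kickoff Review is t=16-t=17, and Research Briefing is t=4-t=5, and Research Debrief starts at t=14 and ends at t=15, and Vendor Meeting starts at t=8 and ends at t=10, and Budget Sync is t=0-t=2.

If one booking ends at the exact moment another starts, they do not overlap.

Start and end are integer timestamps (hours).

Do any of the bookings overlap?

No

Two intervals overlap when each starts before the other ends.
Sorted by start: Budget Sync, Strategy Briefing, Research Briefing, Kickoff Sync, Vendor Meeting, Vendor Huddle, Research Debrief, Kickoff Review.
Strategy Briefing starts exactly when Budget Sync ends (back-to-back, no overlap), so nothing later overlaps Budget Sync either.
Research Briefing starts after Strategy Briefing ends, so nothing later overlaps Strategy Briefing either.
Kickoff Sync starts after Research Briefing ends, so nothing later overlaps Research Briefing either.
Vendor Meeting starts exactly when Kickoff Sync ends (back-to-back, no overlap), so nothing later overlaps Kickoff Sync either.
Vendor Huddle starts exactly when Vendor Meeting ends (back-to-back, no overlap), so nothing later overlaps Vendor Meeting either.
Research Debrief starts after Vendor Huddle ends, so nothing later overlaps Vendor Huddle either.
Kickoff Review starts after Research Debrief ends.
Every pair is clear; the schedule has no overlaps.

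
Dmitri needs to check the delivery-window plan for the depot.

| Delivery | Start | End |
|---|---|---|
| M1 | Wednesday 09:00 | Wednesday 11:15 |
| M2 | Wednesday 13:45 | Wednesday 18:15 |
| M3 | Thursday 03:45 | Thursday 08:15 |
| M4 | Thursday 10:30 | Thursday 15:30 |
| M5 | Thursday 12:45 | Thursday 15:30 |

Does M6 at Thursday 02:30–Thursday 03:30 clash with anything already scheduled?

M1: ends Wednesday 11:15 at or before M6 starts Thursday 02:30 → clear.
M2: ends Wednesday 18:15 at or before M6 starts Thursday 02:30 → clear.
M3: starts Thursday 03:45 at or after M6 ends Thursday 03:30 → clear.
M4: starts Thursday 10:30 at or after M6 ends Thursday 03:30 → clear.
M5: starts Thursday 12:45 at or after M6 ends Thursday 03:30 → clear.

No — it doesn't clash with anything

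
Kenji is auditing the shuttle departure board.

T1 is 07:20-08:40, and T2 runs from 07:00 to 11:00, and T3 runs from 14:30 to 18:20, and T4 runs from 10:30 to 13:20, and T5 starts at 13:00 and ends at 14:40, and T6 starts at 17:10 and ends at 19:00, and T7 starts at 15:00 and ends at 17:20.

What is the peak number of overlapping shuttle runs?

3

Walk through starts and ends in time order (an end at T is processed before a start at T):
07:00 start T2 → 1
07:20 start T1 → 2
08:40 end T1 → 1
10:30 start T4 → 2
11:00 end T2 → 1
13:00 start T5 → 2
13:20 end T4 → 1
14:30 start T3 → 2
14:40 end T5 → 1
15:00 start T7 → 2
17:10 start T6 → 3
17:20 end T7 → 2
18:20 end T3 → 1
19:00 end T6 → 0
Peak is 3, at 17:10 (T3, T6, T7).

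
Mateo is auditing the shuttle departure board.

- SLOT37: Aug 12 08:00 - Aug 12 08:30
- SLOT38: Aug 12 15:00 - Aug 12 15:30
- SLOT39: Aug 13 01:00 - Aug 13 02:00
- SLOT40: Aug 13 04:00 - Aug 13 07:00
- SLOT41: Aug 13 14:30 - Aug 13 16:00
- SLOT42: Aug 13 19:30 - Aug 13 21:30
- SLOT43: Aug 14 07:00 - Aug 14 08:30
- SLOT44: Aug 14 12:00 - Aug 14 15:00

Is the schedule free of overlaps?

Yes

Sorted by start: SLOT37, SLOT38, SLOT39, SLOT40, SLOT41, SLOT42, SLOT43, SLOT44.
SLOT38 starts after SLOT37 ends, so SLOT37 has no further overlaps.
SLOT39 starts after SLOT38 ends, so SLOT38 has no further overlaps.
SLOT40 starts after SLOT39 ends, so SLOT39 has no further overlaps.
SLOT41 starts after SLOT40 ends, so SLOT40 has no further overlaps.
SLOT42 starts after SLOT41 ends, so SLOT41 has no further overlaps.
SLOT43 starts after SLOT42 ends, so SLOT42 has no further overlaps.
SLOT44 starts after SLOT43 ends.
Every pair is clear; the schedule has no overlaps.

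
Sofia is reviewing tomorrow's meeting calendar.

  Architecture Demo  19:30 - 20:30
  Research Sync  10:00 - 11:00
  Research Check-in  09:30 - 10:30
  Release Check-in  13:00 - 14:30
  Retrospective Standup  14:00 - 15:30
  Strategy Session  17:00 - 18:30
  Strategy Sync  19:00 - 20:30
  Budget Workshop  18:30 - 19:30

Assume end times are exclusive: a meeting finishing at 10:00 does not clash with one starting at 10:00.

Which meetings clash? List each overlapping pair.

Sorted by start: Research Check-in, Research Sync, Release Check-in, Retrospective Standup, Strategy Session, Budget Workshop, Strategy Sync, Architecture Demo.
Research Sync starts before Research Check-in ends → Research Check-in and Research Sync overlap.
Release Check-in starts after Research Check-in ends, so Research Check-in has no further overlaps.
Release Check-in starts after Research Sync ends, so Research Sync has no further overlaps.
Retrospective Standup starts before Release Check-in ends → Release Check-in and Retrospective Standup overlap.
Strategy Session starts after Release Check-in ends, so Release Check-in has no further overlaps.
Strategy Session starts after Retrospective Standup ends, so Retrospective Standup has no further overlaps.
Budget Workshop starts exactly when Strategy Session ends (back-to-back, no overlap), so Strategy Session has no further overlaps.
Strategy Sync starts before Budget Workshop ends → Budget Workshop and Strategy Sync overlap.
Architecture Demo starts exactly when Budget Workshop ends (back-to-back, no overlap).
Architecture Demo starts before Strategy Sync ends → Strategy Sync and Architecture Demo overlap.

Architecture Demo & Strategy Sync, Budget Workshop & Strategy Sync, Release Check-in & Retrospective Standup, Research Check-in & Research Sync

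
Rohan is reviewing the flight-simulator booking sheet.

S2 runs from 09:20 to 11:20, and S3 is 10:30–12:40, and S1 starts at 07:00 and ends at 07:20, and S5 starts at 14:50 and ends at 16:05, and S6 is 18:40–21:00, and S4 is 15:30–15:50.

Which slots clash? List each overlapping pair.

Check each pair: they overlap iff neither finishes before the other starts.
Sorted by start: S1, S2, S3, S5, S4, S6.
S2 starts after S1 ends, so S1 has no further overlaps.
S3 starts before S2 ends → S2 and S3 overlap.
S5 starts after S2 ends, so S2 has no further overlaps.
S5 starts after S3 ends, so S3 has no further overlaps.
S4 starts before S5 ends → S5 and S4 overlap.
S6 starts after S5 ends.
S6 starts after S4 ends.

S2 & S3, S4 & S5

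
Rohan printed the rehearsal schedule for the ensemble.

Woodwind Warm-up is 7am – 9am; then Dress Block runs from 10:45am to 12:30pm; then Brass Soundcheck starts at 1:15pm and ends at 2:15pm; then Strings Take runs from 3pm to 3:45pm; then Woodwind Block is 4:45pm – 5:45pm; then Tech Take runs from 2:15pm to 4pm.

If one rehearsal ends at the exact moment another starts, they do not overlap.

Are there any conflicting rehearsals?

Two intervals overlap when each starts before the other ends.
Sorted by start: Woodwind Warm-up, Dress Block, Brass Soundcheck, Tech Take, Strings Take, Woodwind Block.
Dress Block starts after Woodwind Warm-up ends; Woodwind Warm-up is clear from here.
Brass Soundcheck starts after Dress Block ends; Dress Block is clear from here.
Tech Take starts exactly when Brass Soundcheck ends (back-to-back, no overlap); Brass Soundcheck is clear from here.
Strings Take starts before Tech Take ends → Tech Take and Strings Take overlap.
That's a conflict, so the schedule is not conflict-free.

Yes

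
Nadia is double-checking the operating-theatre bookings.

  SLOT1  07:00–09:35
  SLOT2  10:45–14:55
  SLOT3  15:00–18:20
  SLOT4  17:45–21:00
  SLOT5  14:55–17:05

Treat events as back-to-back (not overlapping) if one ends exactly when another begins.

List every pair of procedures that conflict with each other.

SLOT3 & SLOT4, SLOT3 & SLOT5

Sorted by start: SLOT1, SLOT2, SLOT5, SLOT3, SLOT4.
SLOT2 starts after SLOT1 ends — done with SLOT1.
SLOT5 starts exactly when SLOT2 ends (back-to-back, no overlap) — done with SLOT2.
SLOT3 starts before SLOT5 ends → SLOT5 and SLOT3 overlap.
SLOT4 starts after SLOT5 ends.
SLOT4 starts before SLOT3 ends → SLOT3 and SLOT4 overlap.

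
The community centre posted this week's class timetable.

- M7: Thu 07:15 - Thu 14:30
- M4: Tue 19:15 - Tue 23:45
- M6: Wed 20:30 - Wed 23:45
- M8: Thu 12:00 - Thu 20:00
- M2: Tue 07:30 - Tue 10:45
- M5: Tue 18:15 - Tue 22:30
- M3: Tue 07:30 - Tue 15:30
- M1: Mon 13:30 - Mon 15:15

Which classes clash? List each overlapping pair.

M2 & M3, M4 & M5, M7 & M8

Two intervals overlap when each starts before the other ends.
Sorted by start: M1, M2, M3, M5, M4, M6, M7, M8.
M2 starts after M1 ends, so M1 has no further overlaps.
M3 starts before M2 ends → M2 and M3 overlap.
M5 starts after M2 ends, so M2 has no further overlaps.
M5 starts after M3 ends, so M3 has no further overlaps.
M4 starts before M5 ends → M5 and M4 overlap.
M6 starts after M5 ends, so M5 has no further overlaps.
M6 starts after M4 ends, so M4 has no further overlaps.
M7 starts after M6 ends, so M6 has no further overlaps.
M8 starts before M7 ends → M7 and M8 overlap.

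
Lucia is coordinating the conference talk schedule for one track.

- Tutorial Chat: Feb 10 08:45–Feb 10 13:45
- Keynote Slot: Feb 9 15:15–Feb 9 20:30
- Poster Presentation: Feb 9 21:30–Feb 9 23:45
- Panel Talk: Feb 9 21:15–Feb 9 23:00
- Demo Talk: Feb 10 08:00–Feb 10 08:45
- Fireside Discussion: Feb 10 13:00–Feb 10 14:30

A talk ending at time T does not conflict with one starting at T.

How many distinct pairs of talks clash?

2

Check each pair: they overlap iff neither finishes before the other starts.
Sorted by start: Keynote Slot, Panel Talk, Poster Presentation, Demo Talk, Tutorial Chat, Fireside Discussion.
Panel Talk starts after Keynote Slot ends, so Keynote Slot has no further overlaps.
Poster Presentation starts before Panel Talk ends → Panel Talk and Poster Presentation overlap.
Demo Talk starts after Panel Talk ends, so Panel Talk has no further overlaps.
Demo Talk starts after Poster Presentation ends, so Poster Presentation has no further overlaps.
Tutorial Chat starts exactly when Demo Talk ends (back-to-back, no overlap), so Demo Talk has no further overlaps.
Fireside Discussion starts before Tutorial Chat ends → Tutorial Chat and Fireside Discussion overlap.
Overlapping pairs: Fireside Discussion & Tutorial Chat, Panel Talk & Poster Presentation — 2 in total.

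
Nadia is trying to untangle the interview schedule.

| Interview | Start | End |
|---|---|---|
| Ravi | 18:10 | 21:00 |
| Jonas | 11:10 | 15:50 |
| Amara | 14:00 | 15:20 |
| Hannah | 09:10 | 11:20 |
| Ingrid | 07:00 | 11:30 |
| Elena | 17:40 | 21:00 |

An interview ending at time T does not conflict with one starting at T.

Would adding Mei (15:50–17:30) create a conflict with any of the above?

Ingrid: ends 11:30 at or before Mei starts 15:50 → clear.
Hannah: ends 11:20 at or before Mei starts 15:50 → clear.
Jonas: ends 15:50 at or before Mei starts 15:50 → clear.
Amara: ends 15:20 at or before Mei starts 15:50 → clear.
Elena: starts 17:40 at or after Mei ends 17:30 → clear.
Ravi: starts 18:10 at or after Mei ends 17:30 → clear.

No — it doesn't clash with anything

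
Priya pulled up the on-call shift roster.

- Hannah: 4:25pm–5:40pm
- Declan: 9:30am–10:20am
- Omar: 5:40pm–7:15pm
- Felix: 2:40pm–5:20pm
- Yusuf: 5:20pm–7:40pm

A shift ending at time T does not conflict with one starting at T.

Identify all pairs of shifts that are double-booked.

Felix & Hannah, Hannah & Yusuf, Omar & Yusuf

Sorted by start: Declan, Felix, Hannah, Yusuf, Omar.
Felix starts after Declan ends; Declan is clear from here.
Hannah starts before Felix ends → Felix and Hannah overlap.
Yusuf starts exactly when Felix ends (back-to-back, no overlap); Felix is clear from here.
Yusuf starts before Hannah ends → Hannah and Yusuf overlap.
Omar starts exactly when Hannah ends (back-to-back, no overlap).
Omar starts before Yusuf ends → Yusuf and Omar overlap.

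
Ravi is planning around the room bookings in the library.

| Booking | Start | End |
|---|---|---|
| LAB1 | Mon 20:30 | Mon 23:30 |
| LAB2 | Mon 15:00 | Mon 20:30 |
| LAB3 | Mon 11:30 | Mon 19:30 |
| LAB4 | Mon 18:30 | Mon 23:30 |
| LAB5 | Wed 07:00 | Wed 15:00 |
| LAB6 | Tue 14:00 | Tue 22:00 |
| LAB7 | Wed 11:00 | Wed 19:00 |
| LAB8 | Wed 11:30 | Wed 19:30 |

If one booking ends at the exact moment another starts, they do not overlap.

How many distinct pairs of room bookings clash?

7

Sorted by start: LAB3, LAB2, LAB4, LAB1, LAB6, LAB5, LAB7, LAB8.
LAB2 starts before LAB3 ends → LAB3 and LAB2 overlap.
LAB4 starts before LAB3 ends → LAB3 and LAB4 overlap.
LAB1 starts after LAB3 ends — done with LAB3.
LAB4 starts before LAB2 ends → LAB2 and LAB4 overlap.
LAB1 starts exactly when LAB2 ends (back-to-back, no overlap) — done with LAB2.
LAB1 starts before LAB4 ends → LAB4 and LAB1 overlap.
LAB6 starts after LAB4 ends — done with LAB4.
LAB6 starts after LAB1 ends — done with LAB1.
LAB5 starts after LAB6 ends — done with LAB6.
LAB7 starts before LAB5 ends → LAB5 and LAB7 overlap.
LAB8 starts before LAB5 ends → LAB5 and LAB8 overlap.
LAB8 starts before LAB7 ends → LAB7 and LAB8 overlap.
Overlapping pairs: LAB1 & LAB4, LAB2 & LAB3, LAB2 & LAB4, LAB3 & LAB4, LAB5 & LAB7, LAB5 & LAB8, LAB7 & LAB8 — 7 in total.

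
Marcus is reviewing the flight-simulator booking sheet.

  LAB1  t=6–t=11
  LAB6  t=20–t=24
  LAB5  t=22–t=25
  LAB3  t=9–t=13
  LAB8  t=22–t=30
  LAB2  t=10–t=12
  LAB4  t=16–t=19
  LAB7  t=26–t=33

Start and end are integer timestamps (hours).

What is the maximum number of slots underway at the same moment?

Walk through starts and ends in time order (an end at T is processed before a start at T):
t=6 start LAB1 → 1
t=9 start LAB3 → 2
t=10 start LAB2 → 3
t=11 end LAB1 → 2
t=12 end LAB2 → 1
t=13 end LAB3 → 0
t=16 start LAB4 → 1
t=19 end LAB4 → 0
t=20 start LAB6 → 1
t=22 start LAB5 → 2
t=22 start LAB8 → 3
t=24 end LAB6 → 2
t=25 end LAB5 → 1
t=26 start LAB7 → 2
t=30 end LAB8 → 1
t=33 end LAB7 → 0
Peak is 3, at t=10 (LAB1, LAB2, LAB3).

3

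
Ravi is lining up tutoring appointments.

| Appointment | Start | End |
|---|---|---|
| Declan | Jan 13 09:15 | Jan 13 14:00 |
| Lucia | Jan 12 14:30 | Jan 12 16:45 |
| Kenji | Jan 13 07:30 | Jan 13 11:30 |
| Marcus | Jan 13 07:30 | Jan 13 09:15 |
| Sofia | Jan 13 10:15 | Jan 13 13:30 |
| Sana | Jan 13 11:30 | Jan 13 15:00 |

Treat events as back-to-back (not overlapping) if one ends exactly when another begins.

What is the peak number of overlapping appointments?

Sort all start/end points and keep a running count:
Jan 12 14:30 start Lucia → 1
Jan 12 16:45 end Lucia → 0
Jan 13 07:30 start Kenji → 1
Jan 13 07:30 start Marcus → 2
Jan 13 09:15 end Marcus → 1
Jan 13 09:15 start Declan → 2
Jan 13 10:15 start Sofia → 3
Jan 13 11:30 end Kenji → 2
Jan 13 11:30 start Sana → 3
Jan 13 13:30 end Sofia → 2
Jan 13 14:00 end Declan → 1
Jan 13 15:00 end Sana → 0
Peak is 3, at Jan 13 10:15 (Declan, Kenji, Sofia).

3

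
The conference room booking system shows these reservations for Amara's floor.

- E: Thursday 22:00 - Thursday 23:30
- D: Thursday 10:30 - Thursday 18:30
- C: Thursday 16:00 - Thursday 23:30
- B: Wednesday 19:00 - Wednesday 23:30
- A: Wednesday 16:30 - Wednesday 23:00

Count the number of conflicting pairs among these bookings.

Sorted by start: A, B, D, C, E.
B starts before A ends → A and B overlap.
D starts after A ends, so nothing later overlaps A either.
D starts after B ends, so nothing later overlaps B either.
C starts before D ends → D and C overlap.
E starts after D ends.
E starts before C ends → C and E overlap.
Overlapping pairs: A & B, C & D, C & E — 3 in total.

3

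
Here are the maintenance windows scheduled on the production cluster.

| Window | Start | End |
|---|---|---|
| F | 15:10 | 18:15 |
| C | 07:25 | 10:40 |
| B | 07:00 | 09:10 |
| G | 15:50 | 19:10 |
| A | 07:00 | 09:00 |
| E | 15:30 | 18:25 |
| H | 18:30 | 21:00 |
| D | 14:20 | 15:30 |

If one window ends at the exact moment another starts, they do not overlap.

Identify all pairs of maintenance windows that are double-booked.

Check each pair: they overlap iff neither finishes before the other starts.
Sorted by start: A, B, C, D, F, E, G, H.
B starts before A ends → A and B overlap.
C starts before A ends → A and C overlap.
D starts after A ends; A is clear from here.
C starts before B ends → B and C overlap.
D starts after B ends; B is clear from here.
D starts after C ends; C is clear from here.
F starts before D ends → D and F overlap.
E starts exactly when D ends (back-to-back, no overlap); D is clear from here.
E starts before F ends → F and E overlap.
G starts before F ends → F and G overlap.
H starts after F ends.
G starts before E ends → E and G overlap.
H starts after E ends.
H starts before G ends → G and H overlap.

A & B, A & C, B & C, D & F, E & F, E & G, F & G, G & H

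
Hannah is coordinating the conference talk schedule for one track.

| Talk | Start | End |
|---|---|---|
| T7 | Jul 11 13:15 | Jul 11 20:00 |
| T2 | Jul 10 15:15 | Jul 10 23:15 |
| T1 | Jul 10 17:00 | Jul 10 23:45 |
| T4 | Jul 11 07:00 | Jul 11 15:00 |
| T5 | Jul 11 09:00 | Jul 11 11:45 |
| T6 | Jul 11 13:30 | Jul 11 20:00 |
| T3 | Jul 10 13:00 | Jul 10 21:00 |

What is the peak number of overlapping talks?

3

Sort all start/end points and keep a running count:
Jul 10 13:00 start T3 → 1
Jul 10 15:15 start T2 → 2
Jul 10 17:00 start T1 → 3
Jul 10 21:00 end T3 → 2
Jul 10 23:15 end T2 → 1
Jul 10 23:45 end T1 → 0
Jul 11 07:00 start T4 → 1
Jul 11 09:00 start T5 → 2
Jul 11 11:45 end T5 → 1
Jul 11 13:15 start T7 → 2
Jul 11 13:30 start T6 → 3
Jul 11 15:00 end T4 → 2
Jul 11 20:00 end T6 → 1
Jul 11 20:00 end T7 → 0
Peak is 3, at Jul 10 17:00 (T1, T2, T3).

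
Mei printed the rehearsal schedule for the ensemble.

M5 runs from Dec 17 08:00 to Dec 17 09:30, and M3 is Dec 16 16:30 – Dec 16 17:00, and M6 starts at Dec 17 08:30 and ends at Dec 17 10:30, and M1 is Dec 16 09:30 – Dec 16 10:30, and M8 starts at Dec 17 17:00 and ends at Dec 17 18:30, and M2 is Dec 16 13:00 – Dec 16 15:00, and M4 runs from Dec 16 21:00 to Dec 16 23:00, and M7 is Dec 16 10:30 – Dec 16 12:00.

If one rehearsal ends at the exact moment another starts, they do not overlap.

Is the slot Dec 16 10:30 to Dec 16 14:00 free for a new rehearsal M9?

M1: ends Dec 16 10:30 at or before M9 starts Dec 16 10:30 → clear.
M7: starts Dec 16 10:30 before M9 ends Dec 16 14:00, and ends Dec 16 12:00 after M9 starts Dec 16 10:30 → overlap.
M2: starts Dec 16 13:00 before M9 ends Dec 16 14:00, and ends Dec 16 15:00 after M9 starts Dec 16 10:30 → overlap.
M3: starts Dec 16 16:30 at or after M9 ends Dec 16 14:00 → clear.
M4: starts Dec 16 21:00 at or after M9 ends Dec 16 14:00 → clear.
M5: starts Dec 17 08:00 at or after M9 ends Dec 16 14:00 → clear.
M6: starts Dec 17 08:30 at or after M9 ends Dec 16 14:00 → clear.
M8: starts Dec 17 17:00 at or after M9 ends Dec 16 14:00 → clear.
M9 overlaps M2, M7.

No — it overlaps M2, M7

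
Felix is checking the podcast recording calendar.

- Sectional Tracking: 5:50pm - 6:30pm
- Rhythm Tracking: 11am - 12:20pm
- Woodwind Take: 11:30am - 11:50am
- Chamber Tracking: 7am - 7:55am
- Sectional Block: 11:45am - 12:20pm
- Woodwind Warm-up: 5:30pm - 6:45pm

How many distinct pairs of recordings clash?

Sorted by start: Chamber Tracking, Rhythm Tracking, Woodwind Take, Sectional Block, Woodwind Warm-up, Sectional Tracking.
Rhythm Tracking starts after Chamber Tracking ends; Chamber Tracking is clear from here.
Woodwind Take starts before Rhythm Tracking ends → Rhythm Tracking and Woodwind Take overlap.
Sectional Block starts before Rhythm Tracking ends → Rhythm Tracking and Sectional Block overlap.
Woodwind Warm-up starts after Rhythm Tracking ends; Rhythm Tracking is clear from here.
Sectional Block starts before Woodwind Take ends → Woodwind Take and Sectional Block overlap.
Woodwind Warm-up starts after Woodwind Take ends; Woodwind Take is clear from here.
Woodwind Warm-up starts after Sectional Block ends; Sectional Block is clear from here.
Sectional Tracking starts before Woodwind Warm-up ends → Woodwind Warm-up and Sectional Tracking overlap.
Overlapping pairs: Rhythm Tracking & Sectional Block, Rhythm Tracking & Woodwind Take, Sectional Block & Woodwind Take, Sectional Tracking & Woodwind Warm-up — 4 in total.

4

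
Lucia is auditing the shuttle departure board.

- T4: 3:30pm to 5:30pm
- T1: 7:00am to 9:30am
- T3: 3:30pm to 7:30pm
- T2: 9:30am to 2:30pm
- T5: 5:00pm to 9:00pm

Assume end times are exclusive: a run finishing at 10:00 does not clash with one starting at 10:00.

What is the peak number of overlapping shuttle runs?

Sweep the timeline, counting +1 at each start and −1 at each end (ends before starts at a tie):
7:00am start T1 → 1
9:30am end T1 → 0
9:30am start T2 → 1
2:30pm end T2 → 0
3:30pm start T3 → 1
3:30pm start T4 → 2
5:00pm start T5 → 3
5:30pm end T4 → 2
7:30pm end T3 → 1
9:00pm end T5 → 0
Peak is 3, at 5:00pm (T3, T4, T5).

3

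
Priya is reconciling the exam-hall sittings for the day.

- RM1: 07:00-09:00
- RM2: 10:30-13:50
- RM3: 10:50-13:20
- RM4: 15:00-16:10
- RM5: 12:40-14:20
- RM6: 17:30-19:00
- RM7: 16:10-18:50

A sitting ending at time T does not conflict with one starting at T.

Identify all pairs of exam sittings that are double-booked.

RM2 & RM3, RM2 & RM5, RM3 & RM5, RM6 & RM7

Sorted by start: RM1, RM2, RM3, RM5, RM4, RM7, RM6.
RM2 starts after RM1 ends — done with RM1.
RM3 starts before RM2 ends → RM2 and RM3 overlap.
RM5 starts before RM2 ends → RM2 and RM5 overlap.
RM4 starts after RM2 ends — done with RM2.
RM5 starts before RM3 ends → RM3 and RM5 overlap.
RM4 starts after RM3 ends — done with RM3.
RM4 starts after RM5 ends — done with RM5.
RM7 starts exactly when RM4 ends (back-to-back, no overlap) — done with RM4.
RM6 starts before RM7 ends → RM7 and RM6 overlap.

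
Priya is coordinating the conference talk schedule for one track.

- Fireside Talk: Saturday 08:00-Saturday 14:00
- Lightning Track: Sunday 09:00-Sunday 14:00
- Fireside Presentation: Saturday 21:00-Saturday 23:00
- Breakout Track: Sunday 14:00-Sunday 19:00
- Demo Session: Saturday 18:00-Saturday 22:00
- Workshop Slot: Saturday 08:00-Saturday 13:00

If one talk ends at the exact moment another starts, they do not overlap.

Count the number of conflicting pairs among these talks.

Sorted by start: Workshop Slot, Fireside Talk, Demo Session, Fireside Presentation, Lightning Track, Breakout Track.
Fireside Talk starts before Workshop Slot ends → Workshop Slot and Fireside Talk overlap.
Demo Session starts after Workshop Slot ends — done with Workshop Slot.
Demo Session starts after Fireside Talk ends — done with Fireside Talk.
Fireside Presentation starts before Demo Session ends → Demo Session and Fireside Presentation overlap.
Lightning Track starts after Demo Session ends — done with Demo Session.
Lightning Track starts after Fireside Presentation ends — done with Fireside Presentation.
Breakout Track starts exactly when Lightning Track ends (back-to-back, no overlap).
Overlapping pairs: Demo Session & Fireside Presentation, Fireside Talk & Workshop Slot — 2 in total.

2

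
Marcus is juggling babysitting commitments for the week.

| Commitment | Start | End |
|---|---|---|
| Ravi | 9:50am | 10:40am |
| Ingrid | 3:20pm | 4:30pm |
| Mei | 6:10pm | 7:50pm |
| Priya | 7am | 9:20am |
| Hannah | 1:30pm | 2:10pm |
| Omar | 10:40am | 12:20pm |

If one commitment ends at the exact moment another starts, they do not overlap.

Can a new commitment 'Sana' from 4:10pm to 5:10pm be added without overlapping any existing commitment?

No — it overlaps Ingrid

Priya: ends 9:20am at or before Sana starts 4:10pm → clear.
Ravi: ends 10:40am at or before Sana starts 4:10pm → clear.
Omar: ends 12:20pm at or before Sana starts 4:10pm → clear.
Hannah: ends 2:10pm at or before Sana starts 4:10pm → clear.
Ingrid: starts 3:20pm before Sana ends 5:10pm, and ends 4:30pm after Sana starts 4:10pm → overlap.
Mei: starts 6:10pm at or after Sana ends 5:10pm → clear.
Sana overlaps Ingrid.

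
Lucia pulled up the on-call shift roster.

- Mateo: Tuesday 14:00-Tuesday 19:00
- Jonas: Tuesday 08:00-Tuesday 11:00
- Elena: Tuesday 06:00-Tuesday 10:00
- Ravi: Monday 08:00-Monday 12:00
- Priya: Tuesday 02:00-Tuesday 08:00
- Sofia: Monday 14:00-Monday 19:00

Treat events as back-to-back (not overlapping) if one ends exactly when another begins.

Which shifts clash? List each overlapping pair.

Sorted by start: Ravi, Sofia, Priya, Elena, Jonas, Mateo.
Sofia starts after Ravi ends, so nothing later overlaps Ravi either.
Priya starts after Sofia ends, so nothing later overlaps Sofia either.
Elena starts before Priya ends → Priya and Elena overlap.
Jonas starts exactly when Priya ends (back-to-back, no overlap), so nothing later overlaps Priya either.
Jonas starts before Elena ends → Elena and Jonas overlap.
Mateo starts after Elena ends.
Mateo starts after Jonas ends.

Elena & Jonas, Elena & Priya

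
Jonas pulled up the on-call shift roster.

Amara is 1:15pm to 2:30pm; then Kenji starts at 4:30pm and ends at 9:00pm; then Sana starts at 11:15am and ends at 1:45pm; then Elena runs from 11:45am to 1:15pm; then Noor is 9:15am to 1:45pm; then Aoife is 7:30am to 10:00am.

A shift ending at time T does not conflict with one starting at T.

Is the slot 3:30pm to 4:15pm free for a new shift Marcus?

Aoife: ends 10:00am at or before Marcus starts 3:30pm → clear.
Noor: ends 1:45pm at or before Marcus starts 3:30pm → clear.
Sana: ends 1:45pm at or before Marcus starts 3:30pm → clear.
Elena: ends 1:15pm at or before Marcus starts 3:30pm → clear.
Amara: ends 2:30pm at or before Marcus starts 3:30pm → clear.
Kenji: starts 4:30pm at or after Marcus ends 4:15pm → clear.

Yes — the slot is free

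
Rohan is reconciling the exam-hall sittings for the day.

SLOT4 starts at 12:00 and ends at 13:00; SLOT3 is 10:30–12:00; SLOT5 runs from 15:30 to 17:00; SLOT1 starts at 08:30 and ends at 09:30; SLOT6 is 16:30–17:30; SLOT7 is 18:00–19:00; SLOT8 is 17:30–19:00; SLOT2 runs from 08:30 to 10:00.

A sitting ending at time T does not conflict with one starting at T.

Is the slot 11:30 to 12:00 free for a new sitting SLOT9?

SLOT1: ends 09:30 at or before SLOT9 starts 11:30 → clear.
SLOT2: ends 10:00 at or before SLOT9 starts 11:30 → clear.
SLOT3: starts 10:30 before SLOT9 ends 12:00, and ends 12:00 after SLOT9 starts 11:30 → overlap.
SLOT4: starts 12:00 at or after SLOT9 ends 12:00 → clear.
SLOT5: starts 15:30 at or after SLOT9 ends 12:00 → clear.
SLOT6: starts 16:30 at or after SLOT9 ends 12:00 → clear.
SLOT8: starts 17:30 at or after SLOT9 ends 12:00 → clear.
SLOT7: starts 18:00 at or after SLOT9 ends 12:00 → clear.
SLOT9 overlaps SLOT3.

No — it overlaps SLOT3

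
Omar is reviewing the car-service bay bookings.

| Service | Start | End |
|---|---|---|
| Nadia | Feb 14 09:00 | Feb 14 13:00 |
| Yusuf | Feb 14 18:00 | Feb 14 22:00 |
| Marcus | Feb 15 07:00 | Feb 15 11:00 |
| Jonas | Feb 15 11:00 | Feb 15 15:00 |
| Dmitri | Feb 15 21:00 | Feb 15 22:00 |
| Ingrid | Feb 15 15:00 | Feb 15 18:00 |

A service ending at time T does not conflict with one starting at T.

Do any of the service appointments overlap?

No

Sorted by start: Nadia, Yusuf, Marcus, Jonas, Ingrid, Dmitri.
Yusuf starts after Nadia ends, so Nadia has no further overlaps.
Marcus starts after Yusuf ends, so Yusuf has no further overlaps.
Jonas starts exactly when Marcus ends (back-to-back, no overlap), so Marcus has no further overlaps.
Ingrid starts exactly when Jonas ends (back-to-back, no overlap), so Jonas has no further overlaps.
Dmitri starts after Ingrid ends.
Every pair is clear; the schedule has no overlaps.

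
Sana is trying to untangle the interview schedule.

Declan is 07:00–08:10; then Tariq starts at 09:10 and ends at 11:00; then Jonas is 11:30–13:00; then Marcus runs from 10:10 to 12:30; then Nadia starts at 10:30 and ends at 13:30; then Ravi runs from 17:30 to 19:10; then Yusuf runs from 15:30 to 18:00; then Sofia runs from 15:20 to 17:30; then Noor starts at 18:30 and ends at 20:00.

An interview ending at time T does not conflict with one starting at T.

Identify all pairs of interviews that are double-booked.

Jonas & Marcus, Jonas & Nadia, Marcus & Nadia, Marcus & Tariq, Nadia & Tariq, Noor & Ravi, Ravi & Yusuf, Sofia & Yusuf

Sorted by start: Declan, Tariq, Marcus, Nadia, Jonas, Sofia, Yusuf, Ravi, Noor.
Tariq starts after Declan ends, so nothing later overlaps Declan either.
Marcus starts before Tariq ends → Tariq and Marcus overlap.
Nadia starts before Tariq ends → Tariq and Nadia overlap.
Jonas starts after Tariq ends, so nothing later overlaps Tariq either.
Nadia starts before Marcus ends → Marcus and Nadia overlap.
Jonas starts before Marcus ends → Marcus and Jonas overlap.
Sofia starts after Marcus ends, so nothing later overlaps Marcus either.
Jonas starts before Nadia ends → Nadia and Jonas overlap.
Sofia starts after Nadia ends, so nothing later overlaps Nadia either.
Sofia starts after Jonas ends, so nothing later overlaps Jonas either.
Yusuf starts before Sofia ends → Sofia and Yusuf overlap.
Ravi starts exactly when Sofia ends (back-to-back, no overlap), so nothing later overlaps Sofia either.
Ravi starts before Yusuf ends → Yusuf and Ravi overlap.
Noor starts after Yusuf ends.
Noor starts before Ravi ends → Ravi and Noor overlap.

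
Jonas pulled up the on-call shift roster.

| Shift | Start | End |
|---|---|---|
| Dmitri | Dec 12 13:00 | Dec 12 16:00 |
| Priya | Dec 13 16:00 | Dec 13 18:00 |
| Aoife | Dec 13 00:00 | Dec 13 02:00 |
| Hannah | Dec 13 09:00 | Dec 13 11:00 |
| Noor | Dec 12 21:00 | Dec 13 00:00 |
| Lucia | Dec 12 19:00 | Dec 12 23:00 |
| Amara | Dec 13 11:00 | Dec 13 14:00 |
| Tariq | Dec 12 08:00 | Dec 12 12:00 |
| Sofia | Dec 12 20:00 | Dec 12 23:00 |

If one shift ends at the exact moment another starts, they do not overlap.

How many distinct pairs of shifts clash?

3

Sorted by start: Tariq, Dmitri, Lucia, Sofia, Noor, Aoife, Hannah, Amara, Priya.
Dmitri starts after Tariq ends, so Tariq has no further overlaps.
Lucia starts after Dmitri ends, so Dmitri has no further overlaps.
Sofia starts before Lucia ends → Lucia and Sofia overlap.
Noor starts before Lucia ends → Lucia and Noor overlap.
Aoife starts after Lucia ends, so Lucia has no further overlaps.
Noor starts before Sofia ends → Sofia and Noor overlap.
Aoife starts after Sofia ends, so Sofia has no further overlaps.
Aoife starts exactly when Noor ends (back-to-back, no overlap), so Noor has no further overlaps.
Hannah starts after Aoife ends, so Aoife has no further overlaps.
Amara starts exactly when Hannah ends (back-to-back, no overlap), so Hannah has no further overlaps.
Priya starts after Amara ends.
Overlapping pairs: Lucia & Noor, Lucia & Sofia, Noor & Sofia — 3 in total.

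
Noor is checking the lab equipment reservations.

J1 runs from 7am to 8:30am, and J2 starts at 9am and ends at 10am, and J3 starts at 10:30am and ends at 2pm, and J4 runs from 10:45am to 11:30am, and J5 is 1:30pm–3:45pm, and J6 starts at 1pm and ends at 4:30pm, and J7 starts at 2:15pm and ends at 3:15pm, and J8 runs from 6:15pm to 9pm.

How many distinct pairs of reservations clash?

6

Check each pair: they overlap iff neither finishes before the other starts.
Sorted by start: J1, J2, J3, J4, J6, J5, J7, J8.
J2 starts after J1 ends, so nothing later overlaps J1 either.
J3 starts after J2 ends, so nothing later overlaps J2 either.
J4 starts before J3 ends → J3 and J4 overlap.
J6 starts before J3 ends → J3 and J6 overlap.
J5 starts before J3 ends → J3 and J5 overlap.
J7 starts after J3 ends, so nothing later overlaps J3 either.
J6 starts after J4 ends, so nothing later overlaps J4 either.
J5 starts before J6 ends → J6 and J5 overlap.
J7 starts before J6 ends → J6 and J7 overlap.
J8 starts after J6 ends.
J7 starts before J5 ends → J5 and J7 overlap.
J8 starts after J5 ends.
J8 starts after J7 ends.
Overlapping pairs: J3 & J4, J3 & J5, J3 & J6, J5 & J6, J5 & J7, J6 & J7 — 6 in total.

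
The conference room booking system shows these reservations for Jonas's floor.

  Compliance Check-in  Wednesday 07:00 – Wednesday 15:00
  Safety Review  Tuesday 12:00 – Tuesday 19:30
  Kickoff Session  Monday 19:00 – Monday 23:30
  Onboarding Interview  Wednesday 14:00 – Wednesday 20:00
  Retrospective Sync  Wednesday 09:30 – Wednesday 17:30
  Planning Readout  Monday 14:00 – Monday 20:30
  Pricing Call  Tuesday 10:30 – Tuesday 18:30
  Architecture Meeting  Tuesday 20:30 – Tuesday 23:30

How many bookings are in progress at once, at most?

3

Sort all start/end points and keep a running count:
Monday 14:00 start Planning Readout → 1
Monday 19:00 start Kickoff Session → 2
Monday 20:30 end Planning Readout → 1
Monday 23:30 end Kickoff Session → 0
Tuesday 10:30 start Pricing Call → 1
Tuesday 12:00 start Safety Review → 2
Tuesday 18:30 end Pricing Call → 1
Tuesday 19:30 end Safety Review → 0
Tuesday 20:30 start Architecture Meeting → 1
Tuesday 23:30 end Architecture Meeting → 0
Wednesday 07:00 start Compliance Check-in → 1
Wednesday 09:30 start Retrospective Sync → 2
Wednesday 14:00 start Onboarding Interview → 3
Wednesday 15:00 end Compliance Check-in → 2
Wednesday 17:30 end Retrospective Sync → 1
Wednesday 20:00 end Onboarding Interview → 0
Peak is 3, at Wednesday 14:00 (Compliance Check-in, Onboarding Interview, Retrospective Sync).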